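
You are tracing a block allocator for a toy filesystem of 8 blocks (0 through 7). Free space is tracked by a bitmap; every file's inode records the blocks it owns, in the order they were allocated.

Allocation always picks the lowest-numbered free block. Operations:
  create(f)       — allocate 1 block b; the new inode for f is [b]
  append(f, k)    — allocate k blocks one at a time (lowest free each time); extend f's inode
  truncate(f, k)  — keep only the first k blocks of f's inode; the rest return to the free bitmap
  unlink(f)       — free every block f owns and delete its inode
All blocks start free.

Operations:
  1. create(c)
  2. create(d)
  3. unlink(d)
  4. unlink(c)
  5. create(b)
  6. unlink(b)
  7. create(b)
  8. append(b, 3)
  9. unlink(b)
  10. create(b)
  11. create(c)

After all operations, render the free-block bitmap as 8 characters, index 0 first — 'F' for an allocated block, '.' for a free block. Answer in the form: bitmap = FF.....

bitmap = FF......

create(c): bitmap=F....... | c=[0]
create(d): bitmap=FF...... | c=[0] d=[1]
unlink(d): bitmap=F....... | c=[0]
unlink(c): bitmap=........ | 
create(b): bitmap=F....... | b=[0]
unlink(b): bitmap=........ | 
create(b): bitmap=F....... | b=[0]
append(b, 3): bitmap=FFFF.... | b=[0, 1, 2, 3]
unlink(b): bitmap=........ | 
create(b): bitmap=F....... | b=[0]
create(c): bitmap=FF...... | b=[0] c=[1]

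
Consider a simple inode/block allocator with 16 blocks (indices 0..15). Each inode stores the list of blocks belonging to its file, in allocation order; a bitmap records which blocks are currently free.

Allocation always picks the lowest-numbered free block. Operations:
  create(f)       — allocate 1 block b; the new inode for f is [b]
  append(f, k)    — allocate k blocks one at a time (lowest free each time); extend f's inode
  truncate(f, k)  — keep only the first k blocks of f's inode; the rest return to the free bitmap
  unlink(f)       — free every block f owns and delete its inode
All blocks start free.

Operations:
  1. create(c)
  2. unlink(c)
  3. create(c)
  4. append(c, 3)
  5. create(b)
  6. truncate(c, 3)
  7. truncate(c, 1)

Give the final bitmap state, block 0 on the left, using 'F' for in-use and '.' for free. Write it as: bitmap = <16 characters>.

bitmap = F...F...........

  1. create(c)  ⇒  F...............  {c→[0]}
  2. unlink(c)  ⇒  ................  {}
  3. create(c)  ⇒  F...............  {c→[0]}
  4. append(c, 3)  ⇒  FFFF............  {c→[0, 1, 2, 3]}
  5. create(b)  ⇒  FFFFF...........  {b→[4]; c→[0, 1, 2, 3]}
  6. truncate(c, 3)  ⇒  FFF.F...........  {b→[4]; c→[0, 1, 2]}
  7. truncate(c, 1)  ⇒  F...F...........  {b→[4]; c→[0]}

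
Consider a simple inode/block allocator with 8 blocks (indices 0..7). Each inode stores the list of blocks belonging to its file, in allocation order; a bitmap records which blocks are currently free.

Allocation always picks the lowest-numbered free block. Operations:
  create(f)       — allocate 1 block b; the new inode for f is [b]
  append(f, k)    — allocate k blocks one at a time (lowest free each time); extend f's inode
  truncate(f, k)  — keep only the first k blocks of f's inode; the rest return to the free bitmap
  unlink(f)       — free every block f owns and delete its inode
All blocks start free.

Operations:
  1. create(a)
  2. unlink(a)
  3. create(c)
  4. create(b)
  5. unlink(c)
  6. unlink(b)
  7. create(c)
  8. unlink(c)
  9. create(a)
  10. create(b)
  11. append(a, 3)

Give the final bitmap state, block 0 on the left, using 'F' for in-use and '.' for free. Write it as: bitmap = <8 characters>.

create(a): bitmap=F....... | a=[0]
unlink(a): bitmap=........ | 
create(c): bitmap=F....... | c=[0]
create(b): bitmap=FF...... | b=[1] c=[0]
unlink(c): bitmap=.F...... | b=[1]
unlink(b): bitmap=........ | 
create(c): bitmap=F....... | c=[0]
unlink(c): bitmap=........ | 
create(a): bitmap=F....... | a=[0]
create(b): bitmap=FF...... | a=[0] b=[1]
append(a, 3): bitmap=FFFFF... | a=[0, 2, 3, 4] b=[1]

bitmap = FFFFF...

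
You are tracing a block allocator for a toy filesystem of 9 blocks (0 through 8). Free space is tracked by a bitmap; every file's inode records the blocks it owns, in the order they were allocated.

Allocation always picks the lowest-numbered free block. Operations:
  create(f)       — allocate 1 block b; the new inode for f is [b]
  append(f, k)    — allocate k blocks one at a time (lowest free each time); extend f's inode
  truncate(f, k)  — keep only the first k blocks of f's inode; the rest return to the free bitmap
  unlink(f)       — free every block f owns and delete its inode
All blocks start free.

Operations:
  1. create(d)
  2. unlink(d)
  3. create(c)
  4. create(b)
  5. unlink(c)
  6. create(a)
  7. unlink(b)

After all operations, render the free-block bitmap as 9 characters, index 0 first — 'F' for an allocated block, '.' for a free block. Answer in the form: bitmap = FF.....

bitmap = F........

  1. create(d)  ⇒  F........  {d→[0]}
  2. unlink(d)  ⇒  .........  {}
  3. create(c)  ⇒  F........  {c→[0]}
  4. create(b)  ⇒  FF.......  {b→[1]; c→[0]}
  5. unlink(c)  ⇒  .F.......  {b→[1]}
  6. create(a)  ⇒  FF.......  {a→[0]; b→[1]}
  7. unlink(b)  ⇒  F........  {a→[0]}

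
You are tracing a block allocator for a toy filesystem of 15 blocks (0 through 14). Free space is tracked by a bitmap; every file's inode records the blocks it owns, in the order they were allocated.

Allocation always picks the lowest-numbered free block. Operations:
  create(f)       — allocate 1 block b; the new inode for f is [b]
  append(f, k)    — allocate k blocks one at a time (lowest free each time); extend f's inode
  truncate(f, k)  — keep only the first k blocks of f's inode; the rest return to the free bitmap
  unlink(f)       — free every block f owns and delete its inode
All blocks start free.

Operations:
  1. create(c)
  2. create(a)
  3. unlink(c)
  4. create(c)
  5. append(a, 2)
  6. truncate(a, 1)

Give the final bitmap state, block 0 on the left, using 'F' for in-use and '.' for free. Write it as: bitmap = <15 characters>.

bitmap = FF.............

create(c): bitmap=F.............. | c=[0]
create(a): bitmap=FF............. | a=[1] c=[0]
unlink(c): bitmap=.F............. | a=[1]
create(c): bitmap=FF............. | a=[1] c=[0]
append(a, 2): bitmap=FFFF........... | a=[1, 2, 3] c=[0]
truncate(a, 1): bitmap=FF............. | a=[1] c=[0]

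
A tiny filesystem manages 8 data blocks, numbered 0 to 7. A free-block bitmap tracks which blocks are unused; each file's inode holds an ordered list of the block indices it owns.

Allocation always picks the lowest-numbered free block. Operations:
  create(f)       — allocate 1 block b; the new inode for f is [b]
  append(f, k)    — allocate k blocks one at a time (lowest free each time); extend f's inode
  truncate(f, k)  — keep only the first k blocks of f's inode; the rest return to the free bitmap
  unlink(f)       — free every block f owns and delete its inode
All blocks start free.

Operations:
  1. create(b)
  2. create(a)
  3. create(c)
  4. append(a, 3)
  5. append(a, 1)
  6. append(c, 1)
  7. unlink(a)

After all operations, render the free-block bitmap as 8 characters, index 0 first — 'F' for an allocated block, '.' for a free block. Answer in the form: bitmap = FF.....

create(b): bitmap=F....... | b=[0]
create(a): bitmap=FF...... | a=[1] b=[0]
create(c): bitmap=FFF..... | a=[1] b=[0] c=[2]
append(a, 3): bitmap=FFFFFF.. | a=[1, 3, 4, 5] b=[0] c=[2]
append(a, 1): bitmap=FFFFFFF. | a=[1, 3, 4, 5, 6] b=[0] c=[2]
append(c, 1): bitmap=FFFFFFFF | a=[1, 3, 4, 5, 6] b=[0] c=[2, 7]
unlink(a): bitmap=F.F....F | b=[0] c=[2, 7]

bitmap = F.F....F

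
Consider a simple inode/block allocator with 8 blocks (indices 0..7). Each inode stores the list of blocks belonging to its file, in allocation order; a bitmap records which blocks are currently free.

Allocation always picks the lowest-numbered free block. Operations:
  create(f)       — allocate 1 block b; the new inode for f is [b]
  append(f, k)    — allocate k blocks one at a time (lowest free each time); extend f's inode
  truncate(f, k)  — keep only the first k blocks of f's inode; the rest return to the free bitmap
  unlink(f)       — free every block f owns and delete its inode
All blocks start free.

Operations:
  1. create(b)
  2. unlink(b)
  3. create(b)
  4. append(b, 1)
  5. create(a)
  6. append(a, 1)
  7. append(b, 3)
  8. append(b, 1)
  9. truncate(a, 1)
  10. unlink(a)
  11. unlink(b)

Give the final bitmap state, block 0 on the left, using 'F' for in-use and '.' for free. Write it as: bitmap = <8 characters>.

bitmap = ........

[1] create(b) — b=0 (map F.......)
[2] unlink(b) —  (map ........)
[3] create(b) — b=0 (map F.......)
[4] append(b, 1) — b=0,1 (map FF......)
[5] create(a) — a=2 b=0,1 (map FFF.....)
[6] append(a, 1) — a=2,3 b=0,1 (map FFFF....)
[7] append(b, 3) — a=2,3 b=0,1,4,5,6 (map FFFFFFF.)
[8] append(b, 1) — a=2,3 b=0,1,4,5,6,7 (map FFFFFFFF)
[9] truncate(a, 1) — a=2 b=0,1,4,5,6,7 (map FFF.FFFF)
[10] unlink(a) — b=0,1,4,5,6,7 (map FF..FFFF)
[11] unlink(b) —  (map ........)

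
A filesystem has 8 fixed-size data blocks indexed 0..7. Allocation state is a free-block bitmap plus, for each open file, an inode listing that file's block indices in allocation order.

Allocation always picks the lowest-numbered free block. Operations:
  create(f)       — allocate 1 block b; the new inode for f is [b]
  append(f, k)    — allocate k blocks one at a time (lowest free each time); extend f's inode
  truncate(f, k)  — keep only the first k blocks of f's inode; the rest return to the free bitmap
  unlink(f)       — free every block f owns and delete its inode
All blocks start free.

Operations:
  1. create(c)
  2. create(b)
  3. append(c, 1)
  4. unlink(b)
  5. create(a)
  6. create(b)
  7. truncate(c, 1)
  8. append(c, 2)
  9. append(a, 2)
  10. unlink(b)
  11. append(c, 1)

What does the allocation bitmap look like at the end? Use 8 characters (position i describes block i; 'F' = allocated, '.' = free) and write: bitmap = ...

after create(c) → c:[0]  free=[F.......]
after create(b) → b:[1], c:[0]  free=[FF......]
after append(c, 1) → b:[1], c:[0, 2]  free=[FFF.....]
after unlink(b) → c:[0, 2]  free=[F.F.....]
after create(a) → a:[1], c:[0, 2]  free=[FFF.....]
after create(b) → a:[1], b:[3], c:[0, 2]  free=[FFFF....]
after truncate(c, 1) → a:[1], b:[3], c:[0]  free=[FF.F....]
after append(c, 2) → a:[1], b:[3], c:[0, 2, 4]  free=[FFFFF...]
after append(a, 2) → a:[1, 5, 6], b:[3], c:[0, 2, 4]  free=[FFFFFFF.]
after unlink(b) → a:[1, 5, 6], c:[0, 2, 4]  free=[FFF.FFF.]
after append(c, 1) → a:[1, 5, 6], c:[0, 2, 4, 3]  free=[FFFFFFF.]

bitmap = FFFFFFF.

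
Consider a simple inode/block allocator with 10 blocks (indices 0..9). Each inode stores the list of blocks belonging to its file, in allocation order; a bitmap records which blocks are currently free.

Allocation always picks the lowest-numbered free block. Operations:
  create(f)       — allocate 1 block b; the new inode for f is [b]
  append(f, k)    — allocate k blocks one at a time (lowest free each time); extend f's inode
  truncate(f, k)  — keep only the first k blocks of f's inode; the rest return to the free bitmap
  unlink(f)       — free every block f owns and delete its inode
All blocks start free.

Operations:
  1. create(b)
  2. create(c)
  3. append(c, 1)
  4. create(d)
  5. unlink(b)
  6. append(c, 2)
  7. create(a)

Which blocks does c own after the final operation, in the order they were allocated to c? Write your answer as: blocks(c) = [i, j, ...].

blocks(c) = [1, 2, 0, 4]

[1] create(b) — b=0 (map F.........)
[2] create(c) — b=0 c=1 (map FF........)
[3] append(c, 1) — b=0 c=1,2 (map FFF.......)
[4] create(d) — b=0 c=1,2 d=3 (map FFFF......)
[5] unlink(b) — c=1,2 d=3 (map .FFF......)
[6] append(c, 2) — c=1,2,0,4 d=3 (map FFFFF.....)
[7] create(a) — a=5 c=1,2,0,4 d=3 (map FFFFFF....)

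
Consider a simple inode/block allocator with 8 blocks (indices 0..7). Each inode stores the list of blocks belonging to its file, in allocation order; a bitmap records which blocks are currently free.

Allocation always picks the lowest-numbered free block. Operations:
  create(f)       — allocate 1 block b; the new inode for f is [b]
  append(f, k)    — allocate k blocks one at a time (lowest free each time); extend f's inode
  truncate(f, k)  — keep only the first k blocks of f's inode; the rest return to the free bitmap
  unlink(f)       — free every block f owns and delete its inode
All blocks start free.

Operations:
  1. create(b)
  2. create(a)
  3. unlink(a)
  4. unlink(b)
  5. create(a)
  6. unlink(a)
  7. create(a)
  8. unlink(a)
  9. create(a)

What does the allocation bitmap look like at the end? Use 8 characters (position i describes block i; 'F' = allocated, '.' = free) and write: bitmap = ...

after create(b) → b:[0]  free=[F.......]
after create(a) → a:[1], b:[0]  free=[FF......]
after unlink(a) → b:[0]  free=[F.......]
after unlink(b) →   free=[........]
after create(a) → a:[0]  free=[F.......]
after unlink(a) →   free=[........]
after create(a) → a:[0]  free=[F.......]
after unlink(a) →   free=[........]
after create(a) → a:[0]  free=[F.......]

bitmap = F.......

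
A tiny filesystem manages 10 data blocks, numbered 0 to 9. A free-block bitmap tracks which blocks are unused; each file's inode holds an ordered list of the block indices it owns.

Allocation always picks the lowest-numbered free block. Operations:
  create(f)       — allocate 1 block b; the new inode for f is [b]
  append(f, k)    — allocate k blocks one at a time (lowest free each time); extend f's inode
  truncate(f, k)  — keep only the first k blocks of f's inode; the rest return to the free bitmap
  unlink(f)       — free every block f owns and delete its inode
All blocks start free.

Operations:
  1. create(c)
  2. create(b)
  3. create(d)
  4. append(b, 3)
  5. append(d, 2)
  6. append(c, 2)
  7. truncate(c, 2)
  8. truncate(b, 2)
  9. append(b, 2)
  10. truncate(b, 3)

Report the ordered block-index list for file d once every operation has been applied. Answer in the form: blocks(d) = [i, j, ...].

[1] create(c) — c=0 (map F.........)
[2] create(b) — b=1 c=0 (map FF........)
[3] create(d) — b=1 c=0 d=2 (map FFF.......)
[4] append(b, 3) — b=1,3,4,5 c=0 d=2 (map FFFFFF....)
[5] append(d, 2) — b=1,3,4,5 c=0 d=2,6,7 (map FFFFFFFF..)
[6] append(c, 2) — b=1,3,4,5 c=0,8,9 d=2,6,7 (map FFFFFFFFFF)
[7] truncate(c, 2) — b=1,3,4,5 c=0,8 d=2,6,7 (map FFFFFFFFF.)
[8] truncate(b, 2) — b=1,3 c=0,8 d=2,6,7 (map FFFF..FFF.)
[9] append(b, 2) — b=1,3,4,5 c=0,8 d=2,6,7 (map FFFFFFFFF.)
[10] truncate(b, 3) — b=1,3,4 c=0,8 d=2,6,7 (map FFFFF.FFF.)

blocks(d) = [2, 6, 7]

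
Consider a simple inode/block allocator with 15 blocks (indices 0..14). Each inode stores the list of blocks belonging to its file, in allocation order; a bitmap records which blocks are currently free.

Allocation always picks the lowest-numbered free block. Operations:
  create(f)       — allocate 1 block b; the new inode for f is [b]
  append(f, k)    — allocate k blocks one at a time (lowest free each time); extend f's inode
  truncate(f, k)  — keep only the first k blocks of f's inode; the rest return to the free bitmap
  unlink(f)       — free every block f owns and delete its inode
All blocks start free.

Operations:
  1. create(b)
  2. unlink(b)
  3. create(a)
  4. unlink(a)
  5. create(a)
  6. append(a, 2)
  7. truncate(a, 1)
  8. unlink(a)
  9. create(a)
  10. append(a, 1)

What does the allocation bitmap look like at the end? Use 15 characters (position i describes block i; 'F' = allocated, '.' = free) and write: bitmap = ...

after create(b) → b:[0]  free=[F..............]
after unlink(b) →   free=[...............]
after create(a) → a:[0]  free=[F..............]
after unlink(a) →   free=[...............]
after create(a) → a:[0]  free=[F..............]
after append(a, 2) → a:[0, 1, 2]  free=[FFF............]
after truncate(a, 1) → a:[0]  free=[F..............]
after unlink(a) →   free=[...............]
after create(a) → a:[0]  free=[F..............]
after append(a, 1) → a:[0, 1]  free=[FF.............]

bitmap = FF.............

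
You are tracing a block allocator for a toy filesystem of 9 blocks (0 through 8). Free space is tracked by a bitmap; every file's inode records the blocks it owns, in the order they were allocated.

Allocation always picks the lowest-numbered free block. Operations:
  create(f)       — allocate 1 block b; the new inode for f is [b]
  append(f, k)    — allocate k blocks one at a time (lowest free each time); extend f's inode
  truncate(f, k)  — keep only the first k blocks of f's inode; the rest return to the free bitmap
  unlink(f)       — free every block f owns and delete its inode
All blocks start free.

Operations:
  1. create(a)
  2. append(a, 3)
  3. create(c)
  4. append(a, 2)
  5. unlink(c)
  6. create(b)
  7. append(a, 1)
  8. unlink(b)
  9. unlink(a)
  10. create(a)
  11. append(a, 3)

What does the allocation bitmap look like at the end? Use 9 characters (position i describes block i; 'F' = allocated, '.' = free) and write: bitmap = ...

bitmap = FFFF.....

after create(a) → a:[0]  free=[F........]
after append(a, 3) → a:[0, 1, 2, 3]  free=[FFFF.....]
after create(c) → a:[0, 1, 2, 3], c:[4]  free=[FFFFF....]
after append(a, 2) → a:[0, 1, 2, 3, 5, 6], c:[4]  free=[FFFFFFF..]
after unlink(c) → a:[0, 1, 2, 3, 5, 6]  free=[FFFF.FF..]
after create(b) → a:[0, 1, 2, 3, 5, 6], b:[4]  free=[FFFFFFF..]
after append(a, 1) → a:[0, 1, 2, 3, 5, 6, 7], b:[4]  free=[FFFFFFFF.]
after unlink(b) → a:[0, 1, 2, 3, 5, 6, 7]  free=[FFFF.FFF.]
after unlink(a) →   free=[.........]
after create(a) → a:[0]  free=[F........]
after append(a, 3) → a:[0, 1, 2, 3]  free=[FFFF.....]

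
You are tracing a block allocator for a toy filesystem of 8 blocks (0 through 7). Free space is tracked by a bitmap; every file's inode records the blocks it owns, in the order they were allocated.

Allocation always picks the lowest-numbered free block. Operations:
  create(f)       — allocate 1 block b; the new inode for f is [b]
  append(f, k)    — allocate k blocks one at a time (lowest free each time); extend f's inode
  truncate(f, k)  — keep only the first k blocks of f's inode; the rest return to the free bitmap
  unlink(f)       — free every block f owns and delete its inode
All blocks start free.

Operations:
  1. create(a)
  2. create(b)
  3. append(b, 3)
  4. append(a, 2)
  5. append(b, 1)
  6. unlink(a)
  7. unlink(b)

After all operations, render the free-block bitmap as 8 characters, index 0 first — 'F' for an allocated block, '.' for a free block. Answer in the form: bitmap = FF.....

after create(a) → a:[0]  free=[F.......]
after create(b) → a:[0], b:[1]  free=[FF......]
after append(b, 3) → a:[0], b:[1, 2, 3, 4]  free=[FFFFF...]
after append(a, 2) → a:[0, 5, 6], b:[1, 2, 3, 4]  free=[FFFFFFF.]
after append(b, 1) → a:[0, 5, 6], b:[1, 2, 3, 4, 7]  free=[FFFFFFFF]
after unlink(a) → b:[1, 2, 3, 4, 7]  free=[.FFFF..F]
after unlink(b) →   free=[........]

bitmap = ........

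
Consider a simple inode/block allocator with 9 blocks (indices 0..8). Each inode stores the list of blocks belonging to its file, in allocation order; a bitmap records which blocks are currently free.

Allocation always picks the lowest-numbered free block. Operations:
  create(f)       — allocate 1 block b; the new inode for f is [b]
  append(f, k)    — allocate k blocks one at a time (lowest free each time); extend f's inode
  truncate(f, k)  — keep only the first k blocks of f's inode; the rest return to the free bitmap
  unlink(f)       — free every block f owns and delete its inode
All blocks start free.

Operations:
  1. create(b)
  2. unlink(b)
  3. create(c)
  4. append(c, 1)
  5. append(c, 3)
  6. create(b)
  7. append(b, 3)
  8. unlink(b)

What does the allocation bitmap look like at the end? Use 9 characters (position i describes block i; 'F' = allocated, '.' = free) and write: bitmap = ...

[1] create(b) — b=0 (map F........)
[2] unlink(b) —  (map .........)
[3] create(c) — c=0 (map F........)
[4] append(c, 1) — c=0,1 (map FF.......)
[5] append(c, 3) — c=0,1,2,3,4 (map FFFFF....)
[6] create(b) — b=5 c=0,1,2,3,4 (map FFFFFF...)
[7] append(b, 3) — b=5,6,7,8 c=0,1,2,3,4 (map FFFFFFFFF)
[8] unlink(b) — c=0,1,2,3,4 (map FFFFF....)

bitmap = FFFFF....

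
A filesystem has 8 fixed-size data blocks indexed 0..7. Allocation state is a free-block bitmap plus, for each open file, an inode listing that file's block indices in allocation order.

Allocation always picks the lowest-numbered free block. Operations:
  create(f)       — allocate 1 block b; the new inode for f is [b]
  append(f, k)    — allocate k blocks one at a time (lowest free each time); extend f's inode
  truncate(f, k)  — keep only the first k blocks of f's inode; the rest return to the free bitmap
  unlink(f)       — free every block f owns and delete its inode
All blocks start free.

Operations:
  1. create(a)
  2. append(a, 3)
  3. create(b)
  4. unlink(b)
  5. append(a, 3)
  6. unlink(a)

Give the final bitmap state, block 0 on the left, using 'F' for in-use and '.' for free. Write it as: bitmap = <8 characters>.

bitmap = ........

  1. create(a)  ⇒  F.......  {a→[0]}
  2. append(a, 3)  ⇒  FFFF....  {a→[0, 1, 2, 3]}
  3. create(b)  ⇒  FFFFF...  {a→[0, 1, 2, 3]; b→[4]}
  4. unlink(b)  ⇒  FFFF....  {a→[0, 1, 2, 3]}
  5. append(a, 3)  ⇒  FFFFFFF.  {a→[0, 1, 2, 3, 4, 5, 6]}
  6. unlink(a)  ⇒  ........  {}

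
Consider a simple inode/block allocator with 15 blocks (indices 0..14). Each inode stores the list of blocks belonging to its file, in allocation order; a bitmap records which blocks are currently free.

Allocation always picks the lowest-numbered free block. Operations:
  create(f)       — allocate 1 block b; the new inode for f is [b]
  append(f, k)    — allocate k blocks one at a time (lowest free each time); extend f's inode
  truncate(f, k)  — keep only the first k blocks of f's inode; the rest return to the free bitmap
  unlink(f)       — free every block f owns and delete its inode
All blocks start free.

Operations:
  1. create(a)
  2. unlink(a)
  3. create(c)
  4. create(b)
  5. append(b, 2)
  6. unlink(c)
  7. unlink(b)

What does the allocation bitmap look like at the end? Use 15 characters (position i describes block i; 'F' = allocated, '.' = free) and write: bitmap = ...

[1] create(a) — a=0 (map F..............)
[2] unlink(a) —  (map ...............)
[3] create(c) — c=0 (map F..............)
[4] create(b) — b=1 c=0 (map FF.............)
[5] append(b, 2) — b=1,2,3 c=0 (map FFFF...........)
[6] unlink(c) — b=1,2,3 (map .FFF...........)
[7] unlink(b) —  (map ...............)

bitmap = ...............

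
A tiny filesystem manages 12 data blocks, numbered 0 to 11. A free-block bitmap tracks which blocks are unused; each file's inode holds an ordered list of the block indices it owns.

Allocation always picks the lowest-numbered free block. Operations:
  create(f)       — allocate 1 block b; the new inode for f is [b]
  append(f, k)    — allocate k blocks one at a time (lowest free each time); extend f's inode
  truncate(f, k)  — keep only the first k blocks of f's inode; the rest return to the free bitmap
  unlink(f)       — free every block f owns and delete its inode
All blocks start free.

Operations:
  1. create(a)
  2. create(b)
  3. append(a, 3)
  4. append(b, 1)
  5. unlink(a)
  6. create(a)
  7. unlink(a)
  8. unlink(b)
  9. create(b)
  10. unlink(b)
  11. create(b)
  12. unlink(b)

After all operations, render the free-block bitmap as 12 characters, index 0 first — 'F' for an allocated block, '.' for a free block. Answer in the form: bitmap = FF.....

bitmap = ............

after create(a) → a:[0]  free=[F...........]
after create(b) → a:[0], b:[1]  free=[FF..........]
after append(a, 3) → a:[0, 2, 3, 4], b:[1]  free=[FFFFF.......]
after append(b, 1) → a:[0, 2, 3, 4], b:[1, 5]  free=[FFFFFF......]
after unlink(a) → b:[1, 5]  free=[.F...F......]
after create(a) → a:[0], b:[1, 5]  free=[FF...F......]
after unlink(a) → b:[1, 5]  free=[.F...F......]
after unlink(b) →   free=[............]
after create(b) → b:[0]  free=[F...........]
after unlink(b) →   free=[............]
after create(b) → b:[0]  free=[F...........]
after unlink(b) →   free=[............]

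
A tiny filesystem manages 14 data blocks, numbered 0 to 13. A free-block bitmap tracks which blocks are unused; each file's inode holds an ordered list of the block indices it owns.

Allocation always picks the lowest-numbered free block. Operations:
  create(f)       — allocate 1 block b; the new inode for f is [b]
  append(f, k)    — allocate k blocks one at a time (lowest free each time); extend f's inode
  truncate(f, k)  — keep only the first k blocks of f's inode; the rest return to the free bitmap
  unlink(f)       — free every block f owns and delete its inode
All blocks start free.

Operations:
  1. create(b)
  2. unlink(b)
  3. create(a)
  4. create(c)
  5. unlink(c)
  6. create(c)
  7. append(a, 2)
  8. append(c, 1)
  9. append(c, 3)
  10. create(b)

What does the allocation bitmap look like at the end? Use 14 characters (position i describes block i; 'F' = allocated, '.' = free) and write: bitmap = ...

bitmap = FFFFFFFFF.....

[1] create(b) — b=0 (map F.............)
[2] unlink(b) —  (map ..............)
[3] create(a) — a=0 (map F.............)
[4] create(c) — a=0 c=1 (map FF............)
[5] unlink(c) — a=0 (map F.............)
[6] create(c) — a=0 c=1 (map FF............)
[7] append(a, 2) — a=0,2,3 c=1 (map FFFF..........)
[8] append(c, 1) — a=0,2,3 c=1,4 (map FFFFF.........)
[9] append(c, 3) — a=0,2,3 c=1,4,5,6,7 (map FFFFFFFF......)
[10] create(b) — a=0,2,3 b=8 c=1,4,5,6,7 (map FFFFFFFFF.....)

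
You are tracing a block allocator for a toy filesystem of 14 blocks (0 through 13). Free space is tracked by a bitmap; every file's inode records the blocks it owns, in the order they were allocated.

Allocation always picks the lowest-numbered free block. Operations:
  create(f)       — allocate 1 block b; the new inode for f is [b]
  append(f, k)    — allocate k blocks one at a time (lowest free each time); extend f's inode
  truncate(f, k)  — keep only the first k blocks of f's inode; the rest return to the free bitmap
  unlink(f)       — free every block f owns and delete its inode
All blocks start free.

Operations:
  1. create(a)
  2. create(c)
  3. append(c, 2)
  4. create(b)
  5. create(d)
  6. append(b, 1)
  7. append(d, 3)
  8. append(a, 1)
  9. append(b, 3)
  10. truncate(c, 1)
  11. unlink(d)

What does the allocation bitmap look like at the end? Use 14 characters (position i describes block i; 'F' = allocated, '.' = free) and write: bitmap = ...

after create(a) → a:[0]  free=[F.............]
after create(c) → a:[0], c:[1]  free=[FF............]
after append(c, 2) → a:[0], c:[1, 2, 3]  free=[FFFF..........]
after create(b) → a:[0], b:[4], c:[1, 2, 3]  free=[FFFFF.........]
after create(d) → a:[0], b:[4], c:[1, 2, 3], d:[5]  free=[FFFFFF........]
after append(b, 1) → a:[0], b:[4, 6], c:[1, 2, 3], d:[5]  free=[FFFFFFF.......]
after append(d, 3) → a:[0], b:[4, 6], c:[1, 2, 3], d:[5, 7, 8, 9]  free=[FFFFFFFFFF....]
after append(a, 1) → a:[0, 10], b:[4, 6], c:[1, 2, 3], d:[5, 7, 8, 9]  free=[FFFFFFFFFFF...]
after append(b, 3) → a:[0, 10], b:[4, 6, 11, 12, 13], c:[1, 2, 3], d:[5, 7, 8, 9]  free=[FFFFFFFFFFFFFF]
after truncate(c, 1) → a:[0, 10], b:[4, 6, 11, 12, 13], c:[1], d:[5, 7, 8, 9]  free=[FF..FFFFFFFFFF]
after unlink(d) → a:[0, 10], b:[4, 6, 11, 12, 13], c:[1]  free=[FF..F.F...FFFF]

bitmap = FF..F.F...FFFF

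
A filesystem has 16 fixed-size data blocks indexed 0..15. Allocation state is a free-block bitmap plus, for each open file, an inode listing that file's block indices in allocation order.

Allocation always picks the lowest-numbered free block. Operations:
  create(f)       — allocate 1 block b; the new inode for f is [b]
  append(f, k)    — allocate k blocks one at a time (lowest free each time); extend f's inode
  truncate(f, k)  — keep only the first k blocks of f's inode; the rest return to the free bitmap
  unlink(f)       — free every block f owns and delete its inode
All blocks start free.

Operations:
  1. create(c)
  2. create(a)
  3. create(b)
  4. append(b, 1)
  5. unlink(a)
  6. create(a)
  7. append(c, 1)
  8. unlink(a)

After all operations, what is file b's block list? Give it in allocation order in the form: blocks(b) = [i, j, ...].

  1. create(c)  ⇒  F...............  {c→[0]}
  2. create(a)  ⇒  FF..............  {a→[1]; c→[0]}
  3. create(b)  ⇒  FFF.............  {a→[1]; b→[2]; c→[0]}
  4. append(b, 1)  ⇒  FFFF............  {a→[1]; b→[2, 3]; c→[0]}
  5. unlink(a)  ⇒  F.FF............  {b→[2, 3]; c→[0]}
  6. create(a)  ⇒  FFFF............  {a→[1]; b→[2, 3]; c→[0]}
  7. append(c, 1)  ⇒  FFFFF...........  {a→[1]; b→[2, 3]; c→[0, 4]}
  8. unlink(a)  ⇒  F.FFF...........  {b→[2, 3]; c→[0, 4]}

blocks(b) = [2, 3]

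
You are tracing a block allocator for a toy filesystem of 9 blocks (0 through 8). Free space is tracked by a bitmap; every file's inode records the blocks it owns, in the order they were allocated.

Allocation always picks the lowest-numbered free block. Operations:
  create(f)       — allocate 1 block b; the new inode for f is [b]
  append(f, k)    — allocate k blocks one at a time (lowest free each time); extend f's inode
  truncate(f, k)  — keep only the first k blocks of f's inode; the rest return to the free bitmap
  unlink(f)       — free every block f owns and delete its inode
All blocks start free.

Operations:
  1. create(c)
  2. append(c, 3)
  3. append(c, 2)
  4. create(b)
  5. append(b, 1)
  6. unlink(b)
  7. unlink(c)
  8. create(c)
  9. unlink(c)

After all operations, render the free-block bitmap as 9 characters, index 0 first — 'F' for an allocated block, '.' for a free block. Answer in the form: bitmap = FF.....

bitmap = .........

after create(c) → c:[0]  free=[F........]
after append(c, 3) → c:[0, 1, 2, 3]  free=[FFFF.....]
after append(c, 2) → c:[0, 1, 2, 3, 4, 5]  free=[FFFFFF...]
after create(b) → b:[6], c:[0, 1, 2, 3, 4, 5]  free=[FFFFFFF..]
after append(b, 1) → b:[6, 7], c:[0, 1, 2, 3, 4, 5]  free=[FFFFFFFF.]
after unlink(b) → c:[0, 1, 2, 3, 4, 5]  free=[FFFFFF...]
after unlink(c) →   free=[.........]
after create(c) → c:[0]  free=[F........]
after unlink(c) →   free=[.........]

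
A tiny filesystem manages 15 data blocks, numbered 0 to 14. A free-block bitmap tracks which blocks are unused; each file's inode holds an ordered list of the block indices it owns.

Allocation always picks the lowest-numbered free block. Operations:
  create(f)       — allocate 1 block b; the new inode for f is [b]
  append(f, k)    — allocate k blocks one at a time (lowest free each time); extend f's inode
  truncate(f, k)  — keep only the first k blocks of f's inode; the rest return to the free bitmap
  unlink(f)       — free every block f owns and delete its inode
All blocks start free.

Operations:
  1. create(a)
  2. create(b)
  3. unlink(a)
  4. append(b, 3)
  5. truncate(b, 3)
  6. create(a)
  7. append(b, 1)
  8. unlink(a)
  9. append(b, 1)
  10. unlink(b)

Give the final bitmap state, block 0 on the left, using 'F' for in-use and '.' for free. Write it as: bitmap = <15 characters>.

[1] create(a) — a=0 (map F..............)
[2] create(b) — a=0 b=1 (map FF.............)
[3] unlink(a) — b=1 (map .F.............)
[4] append(b, 3) — b=1,0,2,3 (map FFFF...........)
[5] truncate(b, 3) — b=1,0,2 (map FFF............)
[6] create(a) — a=3 b=1,0,2 (map FFFF...........)
[7] append(b, 1) — a=3 b=1,0,2,4 (map FFFFF..........)
[8] unlink(a) — b=1,0,2,4 (map FFF.F..........)
[9] append(b, 1) — b=1,0,2,4,3 (map FFFFF..........)
[10] unlink(b) —  (map ...............)

bitmap = ...............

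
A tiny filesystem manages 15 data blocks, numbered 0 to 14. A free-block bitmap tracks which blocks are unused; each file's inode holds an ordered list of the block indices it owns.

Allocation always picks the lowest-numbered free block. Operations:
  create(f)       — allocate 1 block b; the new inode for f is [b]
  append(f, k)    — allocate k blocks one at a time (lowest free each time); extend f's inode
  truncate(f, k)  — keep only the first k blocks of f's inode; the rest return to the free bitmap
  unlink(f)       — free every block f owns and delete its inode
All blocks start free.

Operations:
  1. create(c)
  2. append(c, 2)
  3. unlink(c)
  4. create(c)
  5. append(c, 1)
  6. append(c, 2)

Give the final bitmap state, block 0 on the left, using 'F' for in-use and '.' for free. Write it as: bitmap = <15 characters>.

after create(c) → c:[0]  free=[F..............]
after append(c, 2) → c:[0, 1, 2]  free=[FFF............]
after unlink(c) →   free=[...............]
after create(c) → c:[0]  free=[F..............]
after append(c, 1) → c:[0, 1]  free=[FF.............]
after append(c, 2) → c:[0, 1, 2, 3]  free=[FFFF...........]

bitmap = FFFF...........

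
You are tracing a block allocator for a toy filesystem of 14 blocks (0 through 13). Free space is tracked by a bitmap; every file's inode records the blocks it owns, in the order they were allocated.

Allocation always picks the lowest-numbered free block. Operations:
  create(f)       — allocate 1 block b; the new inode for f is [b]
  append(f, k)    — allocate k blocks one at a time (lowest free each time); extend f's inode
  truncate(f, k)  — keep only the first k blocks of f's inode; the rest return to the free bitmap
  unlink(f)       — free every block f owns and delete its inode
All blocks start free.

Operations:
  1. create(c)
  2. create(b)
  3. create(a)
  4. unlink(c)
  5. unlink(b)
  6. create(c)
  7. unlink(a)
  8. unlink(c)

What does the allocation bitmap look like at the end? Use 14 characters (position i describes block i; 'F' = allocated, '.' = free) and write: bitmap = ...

[1] create(c) — c=0 (map F.............)
[2] create(b) — b=1 c=0 (map FF............)
[3] create(a) — a=2 b=1 c=0 (map FFF...........)
[4] unlink(c) — a=2 b=1 (map .FF...........)
[5] unlink(b) — a=2 (map ..F...........)
[6] create(c) — a=2 c=0 (map F.F...........)
[7] unlink(a) — c=0 (map F.............)
[8] unlink(c) —  (map ..............)

bitmap = ..............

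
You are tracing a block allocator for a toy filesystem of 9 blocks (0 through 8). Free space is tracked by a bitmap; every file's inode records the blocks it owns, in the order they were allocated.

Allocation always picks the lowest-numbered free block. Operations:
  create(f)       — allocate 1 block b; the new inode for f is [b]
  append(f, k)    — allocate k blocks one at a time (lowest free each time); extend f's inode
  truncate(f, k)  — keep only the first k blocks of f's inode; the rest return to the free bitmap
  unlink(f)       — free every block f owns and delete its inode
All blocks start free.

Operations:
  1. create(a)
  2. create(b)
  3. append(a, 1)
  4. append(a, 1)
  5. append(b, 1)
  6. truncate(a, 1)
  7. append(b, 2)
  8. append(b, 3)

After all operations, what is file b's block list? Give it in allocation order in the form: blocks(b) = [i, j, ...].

after create(a) → a:[0]  free=[F........]
after create(b) → a:[0], b:[1]  free=[FF.......]
after append(a, 1) → a:[0, 2], b:[1]  free=[FFF......]
after append(a, 1) → a:[0, 2, 3], b:[1]  free=[FFFF.....]
after append(b, 1) → a:[0, 2, 3], b:[1, 4]  free=[FFFFF....]
after truncate(a, 1) → a:[0], b:[1, 4]  free=[FF..F....]
after append(b, 2) → a:[0], b:[1, 4, 2, 3]  free=[FFFFF....]
after append(b, 3) → a:[0], b:[1, 4, 2, 3, 5, 6, 7]  free=[FFFFFFFF.]

blocks(b) = [1, 4, 2, 3, 5, 6, 7]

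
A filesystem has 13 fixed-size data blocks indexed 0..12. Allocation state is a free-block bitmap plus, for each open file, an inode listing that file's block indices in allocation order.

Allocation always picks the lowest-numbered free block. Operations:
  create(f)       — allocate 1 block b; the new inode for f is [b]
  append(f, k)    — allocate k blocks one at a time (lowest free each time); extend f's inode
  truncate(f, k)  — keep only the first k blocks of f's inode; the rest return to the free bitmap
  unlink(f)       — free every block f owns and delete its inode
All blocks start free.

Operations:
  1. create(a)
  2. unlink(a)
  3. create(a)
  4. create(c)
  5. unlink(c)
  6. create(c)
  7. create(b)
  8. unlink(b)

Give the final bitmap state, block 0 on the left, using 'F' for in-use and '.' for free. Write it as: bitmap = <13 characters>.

bitmap = FF...........

create(a): bitmap=F............ | a=[0]
unlink(a): bitmap=............. | 
create(a): bitmap=F............ | a=[0]
create(c): bitmap=FF........... | a=[0] c=[1]
unlink(c): bitmap=F............ | a=[0]
create(c): bitmap=FF........... | a=[0] c=[1]
create(b): bitmap=FFF.......... | a=[0] b=[2] c=[1]
unlink(b): bitmap=FF........... | a=[0] c=[1]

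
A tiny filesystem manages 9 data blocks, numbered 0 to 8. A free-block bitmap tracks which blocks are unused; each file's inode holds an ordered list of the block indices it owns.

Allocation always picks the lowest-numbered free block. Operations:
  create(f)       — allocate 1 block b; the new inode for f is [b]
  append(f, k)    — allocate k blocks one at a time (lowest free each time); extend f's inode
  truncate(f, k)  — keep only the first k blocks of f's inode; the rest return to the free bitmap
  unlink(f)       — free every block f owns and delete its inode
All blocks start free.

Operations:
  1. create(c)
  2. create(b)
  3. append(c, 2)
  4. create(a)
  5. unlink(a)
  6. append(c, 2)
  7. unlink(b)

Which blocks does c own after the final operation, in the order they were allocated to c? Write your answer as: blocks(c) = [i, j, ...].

create(c): bitmap=F........ | c=[0]
create(b): bitmap=FF....... | b=[1] c=[0]
append(c, 2): bitmap=FFFF..... | b=[1] c=[0, 2, 3]
create(a): bitmap=FFFFF.... | a=[4] b=[1] c=[0, 2, 3]
unlink(a): bitmap=FFFF..... | b=[1] c=[0, 2, 3]
append(c, 2): bitmap=FFFFFF... | b=[1] c=[0, 2, 3, 4, 5]
unlink(b): bitmap=F.FFFF... | c=[0, 2, 3, 4, 5]

blocks(c) = [0, 2, 3, 4, 5]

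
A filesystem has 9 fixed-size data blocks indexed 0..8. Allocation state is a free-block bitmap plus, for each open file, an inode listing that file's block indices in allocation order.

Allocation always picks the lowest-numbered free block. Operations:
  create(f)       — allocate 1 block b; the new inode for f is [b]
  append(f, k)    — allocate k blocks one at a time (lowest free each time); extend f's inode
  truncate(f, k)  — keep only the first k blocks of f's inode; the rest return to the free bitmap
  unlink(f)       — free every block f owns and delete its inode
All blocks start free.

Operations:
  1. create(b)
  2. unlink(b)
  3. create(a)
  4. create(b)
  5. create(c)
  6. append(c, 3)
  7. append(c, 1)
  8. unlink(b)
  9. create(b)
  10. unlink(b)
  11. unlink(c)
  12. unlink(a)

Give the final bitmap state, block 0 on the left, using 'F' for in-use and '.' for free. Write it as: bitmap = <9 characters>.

  1. create(b)  ⇒  F........  {b→[0]}
  2. unlink(b)  ⇒  .........  {}
  3. create(a)  ⇒  F........  {a→[0]}
  4. create(b)  ⇒  FF.......  {a→[0]; b→[1]}
  5. create(c)  ⇒  FFF......  {a→[0]; b→[1]; c→[2]}
  6. append(c, 3)  ⇒  FFFFFF...  {a→[0]; b→[1]; c→[2, 3, 4, 5]}
  7. append(c, 1)  ⇒  FFFFFFF..  {a→[0]; b→[1]; c→[2, 3, 4, 5, 6]}
  8. unlink(b)  ⇒  F.FFFFF..  {a→[0]; c→[2, 3, 4, 5, 6]}
  9. create(b)  ⇒  FFFFFFF..  {a→[0]; b→[1]; c→[2, 3, 4, 5, 6]}
  10. unlink(b)  ⇒  F.FFFFF..  {a→[0]; c→[2, 3, 4, 5, 6]}
  11. unlink(c)  ⇒  F........  {a→[0]}
  12. unlink(a)  ⇒  .........  {}

bitmap = .........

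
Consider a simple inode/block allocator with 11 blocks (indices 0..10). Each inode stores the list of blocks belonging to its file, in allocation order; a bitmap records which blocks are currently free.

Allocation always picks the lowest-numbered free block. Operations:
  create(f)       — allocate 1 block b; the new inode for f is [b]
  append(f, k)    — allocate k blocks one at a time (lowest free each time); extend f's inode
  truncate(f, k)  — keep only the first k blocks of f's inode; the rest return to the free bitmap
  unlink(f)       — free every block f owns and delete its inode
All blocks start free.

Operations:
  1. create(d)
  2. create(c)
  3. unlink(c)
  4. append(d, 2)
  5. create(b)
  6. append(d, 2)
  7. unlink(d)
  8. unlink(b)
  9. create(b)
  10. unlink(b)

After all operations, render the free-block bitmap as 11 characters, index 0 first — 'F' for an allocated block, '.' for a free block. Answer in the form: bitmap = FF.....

after create(d) → d:[0]  free=[F..........]
after create(c) → c:[1], d:[0]  free=[FF.........]
after unlink(c) → d:[0]  free=[F..........]
after append(d, 2) → d:[0, 1, 2]  free=[FFF........]
after create(b) → b:[3], d:[0, 1, 2]  free=[FFFF.......]
after append(d, 2) → b:[3], d:[0, 1, 2, 4, 5]  free=[FFFFFF.....]
after unlink(d) → b:[3]  free=[...F.......]
after unlink(b) →   free=[...........]
after create(b) → b:[0]  free=[F..........]
after unlink(b) →   free=[...........]

bitmap = ...........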